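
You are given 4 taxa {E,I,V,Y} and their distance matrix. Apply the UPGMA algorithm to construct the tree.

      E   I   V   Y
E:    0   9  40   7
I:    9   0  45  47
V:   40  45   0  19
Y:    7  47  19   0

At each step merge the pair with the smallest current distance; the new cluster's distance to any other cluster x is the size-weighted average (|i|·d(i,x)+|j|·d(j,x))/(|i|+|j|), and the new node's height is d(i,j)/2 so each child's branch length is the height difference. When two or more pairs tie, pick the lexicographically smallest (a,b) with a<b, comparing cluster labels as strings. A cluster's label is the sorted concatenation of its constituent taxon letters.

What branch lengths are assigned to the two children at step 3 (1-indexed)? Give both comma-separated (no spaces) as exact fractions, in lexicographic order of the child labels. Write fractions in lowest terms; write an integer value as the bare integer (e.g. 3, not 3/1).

1. join E+Y (d=7) ⇒ EY; edges |E|=7/2, |Y|=7/2
  updated: d(EY,I)=28, d(EY,V)=59/2
2. join EY+I (d=28) ⇒ EIY; edges |EY|=21/2, |I|=14
  updated: d(EIY,V)=104/3
3. join EIY+V (d=104/3) ⇒ EIVY; edges |EIY|=10/3, |V|=52/3
final tree: (((E:7/2,Y:7/2):21/2,I:14):10/3,V:52/3)
total length: 313/6

10/3,52/3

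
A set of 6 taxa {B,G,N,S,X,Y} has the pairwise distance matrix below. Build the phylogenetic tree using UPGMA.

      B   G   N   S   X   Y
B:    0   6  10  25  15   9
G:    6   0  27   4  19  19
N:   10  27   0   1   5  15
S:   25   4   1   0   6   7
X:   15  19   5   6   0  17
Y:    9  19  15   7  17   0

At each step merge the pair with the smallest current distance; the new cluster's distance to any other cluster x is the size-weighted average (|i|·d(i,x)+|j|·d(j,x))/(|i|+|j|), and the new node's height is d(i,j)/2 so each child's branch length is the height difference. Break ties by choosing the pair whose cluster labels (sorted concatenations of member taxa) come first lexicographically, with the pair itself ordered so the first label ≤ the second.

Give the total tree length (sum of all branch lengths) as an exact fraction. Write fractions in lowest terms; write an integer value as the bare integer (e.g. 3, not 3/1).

115/4

step 1: merge (N,S) at d=1; branch lengths N→1/2, S→1/2; new cluster NS
  updated: d(B,NS)=35/2, d(G,NS)=31/2, d(NS,X)=11/2, d(NS,Y)=11
step 2: merge (NS,X) at d=11/2; branch lengths NS→9/4, X→11/4; new cluster NSX
  updated: d(B,NSX)=50/3, d(G,NSX)=50/3, d(NSX,Y)=13
step 3: merge (B,G) at d=6; branch lengths B→3, G→3; new cluster BG
  updated: d(BG,NSX)=50/3, d(BG,Y)=14
step 4: merge (NSX,Y) at d=13; branch lengths NSX→15/4, Y→13/2; new cluster NSXY
  updated: d(BG,NSXY)=16
step 5: merge (BG,NSXY) at d=16; branch lengths BG→5, NSXY→3/2; new cluster BGNSXY
final tree: ((B:3,G:3):5,(((N:1/2,S:1/2):9/4,X:11/4):15/4,Y:13/2):3/2)
total length: 115/4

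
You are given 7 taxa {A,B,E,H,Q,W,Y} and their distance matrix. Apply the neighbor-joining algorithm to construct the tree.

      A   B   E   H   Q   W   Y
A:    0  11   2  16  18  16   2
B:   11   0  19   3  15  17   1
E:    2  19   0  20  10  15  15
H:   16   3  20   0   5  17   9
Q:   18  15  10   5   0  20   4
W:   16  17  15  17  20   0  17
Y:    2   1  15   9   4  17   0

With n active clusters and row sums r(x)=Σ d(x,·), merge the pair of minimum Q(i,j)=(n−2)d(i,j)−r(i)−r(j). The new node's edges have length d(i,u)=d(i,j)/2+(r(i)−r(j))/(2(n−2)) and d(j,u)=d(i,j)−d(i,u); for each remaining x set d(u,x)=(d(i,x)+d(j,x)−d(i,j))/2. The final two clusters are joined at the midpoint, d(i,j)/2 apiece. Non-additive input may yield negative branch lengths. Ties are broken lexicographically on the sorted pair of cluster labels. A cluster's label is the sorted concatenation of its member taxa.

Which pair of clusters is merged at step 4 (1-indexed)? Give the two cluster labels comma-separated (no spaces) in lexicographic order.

step 1: merge (A,E) at d=2, Q=-136; branch lengths A→-3/5, E→13/5; new cluster AE
  updated: d(AE,B)=14, d(AE,H)=17, d(AE,Q)=13, d(AE,W)=29/2, d(AE,Y)=15/2
step 2: merge (AE,W) at d=29/2, Q=-187/2; branch lengths AE→77/16, W→155/16; new cluster AEW
  updated: d(AEW,B)=33/4, d(AEW,H)=39/4, d(AEW,Q)=37/4, d(AEW,Y)=5
step 3: merge (B,H) at d=3, Q=-45; branch lengths B→19/12, H→17/12; new cluster BH
  updated: d(AEW,BH)=15/2, d(BH,Q)=17/2, d(BH,Y)=7/2
step 4: merge (AEW,BH) at d=15/2, Q=-105/4; branch lengths AEW→69/16, BH→51/16; new cluster ABEHW
  updated: d(ABEHW,Q)=41/8, d(ABEHW,Y)=1/2
step 5: merge (ABEHW,Q) at d=41/8, Q=-77/8; branch lengths ABEHW→13/16, Q→69/16; new cluster ABEHQW
  updated: d(ABEHQW,Y)=-5/16
step 6: merge (ABEHQW,Y) at d=-5/16; branch lengths ABEHQW→-5/32, Y→-5/32; new cluster ABEHQWY
final tree: (((((A:-3/5,E:13/5):77/16,W:155/16):69/16,(B:19/12,H:17/12):51/16):13/16,Q:69/16):-5/32,Y:-5/32)
total length: 509/16

AEW,BH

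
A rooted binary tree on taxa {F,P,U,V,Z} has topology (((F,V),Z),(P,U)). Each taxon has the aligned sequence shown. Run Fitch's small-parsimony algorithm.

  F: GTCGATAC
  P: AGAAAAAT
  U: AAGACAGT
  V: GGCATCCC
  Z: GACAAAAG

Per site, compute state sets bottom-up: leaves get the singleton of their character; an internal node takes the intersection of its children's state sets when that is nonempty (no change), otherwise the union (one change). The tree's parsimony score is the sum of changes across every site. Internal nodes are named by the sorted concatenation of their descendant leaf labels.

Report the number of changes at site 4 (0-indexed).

2

FV@0: {G} ∩ {G} = {G} (intersection, +0)
FVZ@0: {G} ∩ {G} = {G} (intersection, +0)
PU@0: {A} ∩ {A} = {A} (intersection, +0)
FPUVZ@0: {G} ∪ {A} = {A,G} (union, +1)
FV@1: {T} ∪ {G} = {G,T} (union, +1)
FVZ@1: {G,T} ∪ {A} = {A,G,T} (union, +1)
PU@1: {G} ∪ {A} = {A,G} (union, +1)
FPUVZ@1: {A,G,T} ∩ {A,G} = {A,G} (intersection, +0)
FV@2: {C} ∩ {C} = {C} (intersection, +0)
FVZ@2: {C} ∩ {C} = {C} (intersection, +0)
PU@2: {A} ∪ {G} = {A,G} (union, +1)
FPUVZ@2: {C} ∪ {A,G} = {A,C,G} (union, +1)
FV@3: {G} ∪ {A} = {A,G} (union, +1)
FVZ@3: {A,G} ∩ {A} = {A} (intersection, +0)
PU@3: {A} ∩ {A} = {A} (intersection, +0)
FPUVZ@3: {A} ∩ {A} = {A} (intersection, +0)
FV@4: {A} ∪ {T} = {A,T} (union, +1)
FVZ@4: {A,T} ∩ {A} = {A} (intersection, +0)
PU@4: {A} ∪ {C} = {A,C} (union, +1)
FPUVZ@4: {A} ∩ {A,C} = {A} (intersection, +0)
FV@5: {T} ∪ {C} = {C,T} (union, +1)
FVZ@5: {C,T} ∪ {A} = {A,C,T} (union, +1)
PU@5: {A} ∩ {A} = {A} (intersection, +0)
FPUVZ@5: {A,C,T} ∩ {A} = {A} (intersection, +0)
FV@6: {A} ∪ {C} = {A,C} (union, +1)
FVZ@6: {A,C} ∩ {A} = {A} (intersection, +0)
PU@6: {A} ∪ {G} = {A,G} (union, +1)
FPUVZ@6: {A} ∩ {A,G} = {A} (intersection, +0)
FV@7: {C} ∩ {C} = {C} (intersection, +0)
FVZ@7: {C} ∪ {G} = {C,G} (union, +1)
PU@7: {T} ∩ {T} = {T} (intersection, +0)
FPUVZ@7: {C,G} ∪ {T} = {C,G,T} (union, +1)
per-site changes: [1, 3, 2, 1, 2, 2, 2, 2]; total = 15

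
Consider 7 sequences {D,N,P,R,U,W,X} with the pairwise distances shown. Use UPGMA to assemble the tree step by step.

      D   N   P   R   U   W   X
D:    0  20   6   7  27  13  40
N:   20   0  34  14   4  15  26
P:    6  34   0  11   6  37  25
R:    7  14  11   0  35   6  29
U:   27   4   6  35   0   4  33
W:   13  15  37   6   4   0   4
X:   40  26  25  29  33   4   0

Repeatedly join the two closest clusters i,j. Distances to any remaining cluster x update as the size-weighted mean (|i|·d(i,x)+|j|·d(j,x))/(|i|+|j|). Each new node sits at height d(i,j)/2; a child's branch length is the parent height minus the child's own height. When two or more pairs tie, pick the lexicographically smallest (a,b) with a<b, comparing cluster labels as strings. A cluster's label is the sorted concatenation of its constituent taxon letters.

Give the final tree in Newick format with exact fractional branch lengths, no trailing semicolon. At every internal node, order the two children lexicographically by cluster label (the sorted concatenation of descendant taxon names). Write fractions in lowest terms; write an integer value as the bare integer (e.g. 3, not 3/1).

1. join N+U (d=4) ⇒ NU; edges |N|=2, |U|=2
  updated: d(D,NU)=47/2, d(NU,P)=20, d(NU,R)=49/2, d(NU,W)=19/2, d(NU,X)=59/2
2. join W+X (d=4) ⇒ WX; edges |W|=2, |X|=2
  updated: d(D,WX)=53/2, d(NU,WX)=39/2, d(P,WX)=31, d(R,WX)=35/2
3. join D+P (d=6) ⇒ DP; edges |D|=3, |P|=3
  updated: d(DP,NU)=87/4, d(DP,R)=9, d(DP,WX)=115/4
4. join DP+R (d=9) ⇒ DPR; edges |DP|=3/2, |R|=9/2
  updated: d(DPR,NU)=68/3, d(DPR,WX)=25
5. join NU+WX (d=39/2) ⇒ NUWX; edges |NU|=31/4, |WX|=31/4
  updated: d(DPR,NUWX)=143/6
6. join DPR+NUWX (d=143/6) ⇒ DNPRUWX; edges |DPR|=89/12, |NUWX|=13/6
final tree: (((D:3,P:3):3/2,R:9/2):89/12,((N:2,U:2):31/4,(W:2,X:2):31/4):13/6)
total length: 541/12

(((D:3,P:3):3/2,R:9/2):89/12,((N:2,U:2):31/4,(W:2,X:2):31/4):13/6)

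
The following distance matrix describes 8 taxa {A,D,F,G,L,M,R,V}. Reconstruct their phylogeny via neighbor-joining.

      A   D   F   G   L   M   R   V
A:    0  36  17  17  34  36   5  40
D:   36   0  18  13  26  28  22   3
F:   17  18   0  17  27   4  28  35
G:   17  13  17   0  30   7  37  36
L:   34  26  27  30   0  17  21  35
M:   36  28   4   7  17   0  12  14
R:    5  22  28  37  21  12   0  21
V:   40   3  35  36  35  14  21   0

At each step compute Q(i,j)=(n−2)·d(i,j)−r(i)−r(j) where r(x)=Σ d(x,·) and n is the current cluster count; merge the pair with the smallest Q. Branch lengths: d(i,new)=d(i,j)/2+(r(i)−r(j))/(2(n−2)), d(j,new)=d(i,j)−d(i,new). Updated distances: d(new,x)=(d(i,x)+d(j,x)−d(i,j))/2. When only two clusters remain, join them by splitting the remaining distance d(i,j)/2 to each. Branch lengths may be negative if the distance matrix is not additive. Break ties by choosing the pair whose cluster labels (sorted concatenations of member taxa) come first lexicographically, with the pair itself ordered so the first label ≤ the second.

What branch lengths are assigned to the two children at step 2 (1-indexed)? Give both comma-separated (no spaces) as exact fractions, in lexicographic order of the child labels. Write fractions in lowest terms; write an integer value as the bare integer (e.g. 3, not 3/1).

iteration 1: select D,V (d=3, Q=-312); attach at lengths (-5/3, 14/3); label the merged cluster DV
  updated: d(A,DV)=73/2, d(DV,F)=25, d(DV,G)=23, d(DV,L)=29, d(DV,M)=39/2, d(DV,R)=20
iteration 2: select A,R (d=5, Q=-487/2); attach at lengths (19/4, 1/4); label the merged cluster AR
  updated: d(AR,DV)=103/4, d(AR,F)=20, d(AR,G)=49/2, d(AR,L)=25, d(AR,M)=43/2
iteration 3: select F,M (d=4, Q=-146); attach at lengths (5, -1); label the merged cluster FM
  updated: d(AR,FM)=75/4, d(DV,FM)=81/4, d(FM,G)=10, d(FM,L)=20
iteration 4: select FM,G (d=10, Q=-253/2); attach at lengths (23/12, 97/12); label the merged cluster FGM
  updated: d(AR,FGM)=133/8, d(DV,FGM)=133/8, d(FGM,L)=20
iteration 5: select AR,L (d=25, Q=-731/8); attach at lengths (347/32, 453/32); label the merged cluster ALR
  updated: d(ALR,DV)=119/8, d(ALR,FGM)=93/16
iteration 6: select ALR,DV (d=119/8, Q=-597/16); attach at lengths (65/32, 411/32); label the merged cluster ADLRV
  updated: d(ADLRV,FGM)=121/32
iteration 7: select ADLRV,FGM (d=121/32); attach at lengths (121/64, 121/64); label the merged cluster ADFGLMRV
final tree: ((((A:19/4,R:1/4):347/32,L:453/32):65/32,(D:-5/3,V:14/3):411/32):121/64,((F:5,M:-1):23/12,G:97/12):121/64)
total length: 2101/32

19/4,1/4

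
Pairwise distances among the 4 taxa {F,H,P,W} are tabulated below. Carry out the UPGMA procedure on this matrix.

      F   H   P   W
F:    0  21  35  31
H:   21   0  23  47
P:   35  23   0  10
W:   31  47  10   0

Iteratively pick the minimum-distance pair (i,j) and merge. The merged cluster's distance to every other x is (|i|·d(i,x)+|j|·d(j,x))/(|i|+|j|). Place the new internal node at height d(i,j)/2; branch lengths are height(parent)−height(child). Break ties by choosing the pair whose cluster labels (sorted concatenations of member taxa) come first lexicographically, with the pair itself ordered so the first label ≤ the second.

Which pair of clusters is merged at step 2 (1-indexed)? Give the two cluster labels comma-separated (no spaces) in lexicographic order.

F,H

step 1: merge (P,W) at d=10; branch lengths P→5, W→5; new cluster PW
  updated: d(F,PW)=33, d(H,PW)=35
step 2: merge (F,H) at d=21; branch lengths F→21/2, H→21/2; new cluster FH
  updated: d(FH,PW)=34
step 3: merge (FH,PW) at d=34; branch lengths FH→13/2, PW→12; new cluster FHPW
final tree: ((F:21/2,H:21/2):13/2,(P:5,W:5):12)
total length: 99/2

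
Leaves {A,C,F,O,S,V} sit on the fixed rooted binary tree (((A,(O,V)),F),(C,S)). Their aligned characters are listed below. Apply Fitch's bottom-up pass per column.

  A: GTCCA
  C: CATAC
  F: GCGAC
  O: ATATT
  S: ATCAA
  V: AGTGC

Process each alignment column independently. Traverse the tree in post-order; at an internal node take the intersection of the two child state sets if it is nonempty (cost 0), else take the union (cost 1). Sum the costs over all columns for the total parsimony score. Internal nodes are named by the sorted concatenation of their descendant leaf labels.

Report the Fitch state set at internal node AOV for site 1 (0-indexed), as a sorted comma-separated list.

T

site 0, node OV: O={A} ∩ V={A} → {A} (+0)
site 0, node AOV: A={G} ∪ OV={A} → {A,G} (+1)
site 0, node AFOV: AOV={A,G} ∩ F={G} → {G} (+0)
site 0, node CS: C={C} ∪ S={A} → {A,C} (+1)
site 0, node ACFOSV: AFOV={G} ∪ CS={A,C} → {A,C,G} (+1)
site 1, node OV: O={T} ∪ V={G} → {G,T} (+1)
site 1, node AOV: A={T} ∩ OV={G,T} → {T} (+0)
site 1, node AFOV: AOV={T} ∪ F={C} → {C,T} (+1)
site 1, node CS: C={A} ∪ S={T} → {A,T} (+1)
site 1, node ACFOSV: AFOV={C,T} ∩ CS={A,T} → {T} (+0)
site 2, node OV: O={A} ∪ V={T} → {A,T} (+1)
site 2, node AOV: A={C} ∪ OV={A,T} → {A,C,T} (+1)
site 2, node AFOV: AOV={A,C,T} ∪ F={G} → {A,C,G,T} (+1)
site 2, node CS: C={T} ∪ S={C} → {C,T} (+1)
site 2, node ACFOSV: AFOV={A,C,G,T} ∩ CS={C,T} → {C,T} (+0)
site 3, node OV: O={T} ∪ V={G} → {G,T} (+1)
site 3, node AOV: A={C} ∪ OV={G,T} → {C,G,T} (+1)
site 3, node AFOV: AOV={C,G,T} ∪ F={A} → {A,C,G,T} (+1)
site 3, node CS: C={A} ∩ S={A} → {A} (+0)
site 3, node ACFOSV: AFOV={A,C,G,T} ∩ CS={A} → {A} (+0)
site 4, node OV: O={T} ∪ V={C} → {C,T} (+1)
site 4, node AOV: A={A} ∪ OV={C,T} → {A,C,T} (+1)
site 4, node AFOV: AOV={A,C,T} ∩ F={C} → {C} (+0)
site 4, node CS: C={C} ∪ S={A} → {A,C} (+1)
site 4, node ACFOSV: AFOV={C} ∩ CS={A,C} → {C} (+0)
per-site changes: [3, 3, 4, 3, 3]; total = 16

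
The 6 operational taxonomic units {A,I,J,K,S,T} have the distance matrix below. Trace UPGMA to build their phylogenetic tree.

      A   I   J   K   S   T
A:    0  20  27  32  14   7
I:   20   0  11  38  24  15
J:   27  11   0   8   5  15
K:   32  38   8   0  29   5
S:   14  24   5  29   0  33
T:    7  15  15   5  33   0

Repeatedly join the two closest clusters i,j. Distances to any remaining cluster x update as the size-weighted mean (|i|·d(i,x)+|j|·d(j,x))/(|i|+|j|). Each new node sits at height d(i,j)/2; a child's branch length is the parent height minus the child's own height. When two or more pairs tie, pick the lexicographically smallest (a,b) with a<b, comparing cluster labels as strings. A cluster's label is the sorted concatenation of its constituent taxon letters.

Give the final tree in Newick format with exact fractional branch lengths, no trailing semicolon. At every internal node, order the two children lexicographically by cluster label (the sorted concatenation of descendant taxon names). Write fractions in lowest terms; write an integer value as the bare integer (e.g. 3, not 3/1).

iteration 1: select J,S (d=5); attach at lengths (5/2, 5/2); label the merged cluster JS
  updated: d(A,JS)=41/2, d(I,JS)=35/2, d(JS,K)=37/2, d(JS,T)=24
iteration 2: select K,T (d=5); attach at lengths (5/2, 5/2); label the merged cluster KT
  updated: d(A,KT)=39/2, d(I,KT)=53/2, d(JS,KT)=85/4
iteration 3: select I,JS (d=35/2); attach at lengths (35/4, 25/4); label the merged cluster IJS
  updated: d(A,IJS)=61/3, d(IJS,KT)=23
iteration 4: select A,KT (d=39/2); attach at lengths (39/4, 29/4); label the merged cluster AKT
  updated: d(AKT,IJS)=199/9
iteration 5: select AKT,IJS (d=199/9); attach at lengths (47/36, 83/36); label the merged cluster AIJKST
final tree: ((A:39/4,(K:5/2,T:5/2):29/4):47/36,(I:35/4,(J:5/2,S:5/2):25/4):83/36)
total length: 821/18

((A:39/4,(K:5/2,T:5/2):29/4):47/36,(I:35/4,(J:5/2,S:5/2):25/4):83/36)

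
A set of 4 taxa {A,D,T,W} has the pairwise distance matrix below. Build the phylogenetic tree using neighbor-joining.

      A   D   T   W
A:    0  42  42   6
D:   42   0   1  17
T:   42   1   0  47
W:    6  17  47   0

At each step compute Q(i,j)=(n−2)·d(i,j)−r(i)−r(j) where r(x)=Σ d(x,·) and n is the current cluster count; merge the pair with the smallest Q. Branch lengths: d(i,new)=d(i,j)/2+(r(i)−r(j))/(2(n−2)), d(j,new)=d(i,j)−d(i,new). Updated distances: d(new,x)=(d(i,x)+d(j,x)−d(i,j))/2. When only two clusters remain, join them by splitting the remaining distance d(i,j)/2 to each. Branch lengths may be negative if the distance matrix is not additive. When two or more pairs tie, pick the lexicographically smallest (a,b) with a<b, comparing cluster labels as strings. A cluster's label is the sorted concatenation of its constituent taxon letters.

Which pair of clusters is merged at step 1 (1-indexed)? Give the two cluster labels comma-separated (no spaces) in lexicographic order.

A,W

step 1: merge (A,W) at d=6, Q=-148; branch lengths A→8, W→-2; new cluster AW
  updated: d(AW,D)=53/2, d(AW,T)=83/2
step 2: merge (AW,D) at d=53/2, Q=-69; branch lengths AW→67/2, D→-7; new cluster ADW
  updated: d(ADW,T)=8
step 3: merge (ADW,T) at d=8; branch lengths ADW→4, T→4; new cluster ADTW
final tree: (((A:8,W:-2):67/2,D:-7):4,T:4)
total length: 81/2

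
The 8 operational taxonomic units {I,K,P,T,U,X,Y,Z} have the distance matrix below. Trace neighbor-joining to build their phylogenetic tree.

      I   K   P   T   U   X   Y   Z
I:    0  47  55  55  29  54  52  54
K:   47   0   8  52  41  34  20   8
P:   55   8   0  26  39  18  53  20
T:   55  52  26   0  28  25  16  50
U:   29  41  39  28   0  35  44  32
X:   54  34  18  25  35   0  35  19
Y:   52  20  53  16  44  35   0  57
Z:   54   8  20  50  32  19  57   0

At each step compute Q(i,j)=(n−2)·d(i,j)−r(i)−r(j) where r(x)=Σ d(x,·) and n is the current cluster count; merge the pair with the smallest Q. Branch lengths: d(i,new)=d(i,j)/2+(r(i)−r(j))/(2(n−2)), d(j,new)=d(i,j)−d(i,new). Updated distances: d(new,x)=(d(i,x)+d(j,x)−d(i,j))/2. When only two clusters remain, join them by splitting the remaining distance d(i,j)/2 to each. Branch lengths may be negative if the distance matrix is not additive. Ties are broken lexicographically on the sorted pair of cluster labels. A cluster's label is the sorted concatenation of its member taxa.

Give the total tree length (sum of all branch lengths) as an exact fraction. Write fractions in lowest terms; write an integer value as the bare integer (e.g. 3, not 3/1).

step 1: merge (T,Y) at d=16, Q=-433; branch lengths T→71/12, Y→121/12; new cluster TY
  updated: d(I,TY)=91/2, d(K,TY)=28, d(P,TY)=63/2, d(TY,U)=28, d(TY,X)=22, d(TY,Z)=91/2
step 2: merge (I,U) at d=29, Q=-687/2; branch lengths I→451/20, U→129/20; new cluster IU
  updated: d(IU,K)=59/2, d(IU,P)=65/2, d(IU,TY)=89/4, d(IU,X)=30, d(IU,Z)=57/2
step 3: merge (IU,TY) at d=89/4, Q=-203; branch lengths IU→165/16, TY→191/16; new cluster ITUY
  updated: d(ITUY,K)=141/8, d(ITUY,P)=167/8, d(ITUY,X)=119/8, d(ITUY,Z)=207/8
step 4: merge (ITUY,X) at d=119/8, Q=-241/2; branch lengths ITUY→19/3, X→205/24; new cluster ITUXY
  updated: d(ITUXY,K)=147/8, d(ITUXY,P)=12, d(ITUXY,Z)=15
step 5: merge (ITUXY,P) at d=12, Q=-491/8; branch lengths ITUXY→235/32, P→149/32; new cluster IPTUXY
  updated: d(IPTUXY,K)=115/16, d(IPTUXY,Z)=23/2
step 6: merge (IPTUXY,K) at d=115/16, Q=-427/16; branch lengths IPTUXY→171/32, K→59/32; new cluster IKPTUXY
  updated: d(IKPTUXY,Z)=197/32
step 7: merge (IKPTUXY,Z) at d=197/32; branch lengths IKPTUXY→197/64, Z→197/64; new cluster IKPTUXYZ
final tree: ((((((I:451/20,U:129/20):165/16,(T:71/12,Y:121/12):191/16):19/3,X:205/24):235/32,P:149/32):171/32,K:59/32):197/64,Z:197/64)
total length: 3439/32

3439/32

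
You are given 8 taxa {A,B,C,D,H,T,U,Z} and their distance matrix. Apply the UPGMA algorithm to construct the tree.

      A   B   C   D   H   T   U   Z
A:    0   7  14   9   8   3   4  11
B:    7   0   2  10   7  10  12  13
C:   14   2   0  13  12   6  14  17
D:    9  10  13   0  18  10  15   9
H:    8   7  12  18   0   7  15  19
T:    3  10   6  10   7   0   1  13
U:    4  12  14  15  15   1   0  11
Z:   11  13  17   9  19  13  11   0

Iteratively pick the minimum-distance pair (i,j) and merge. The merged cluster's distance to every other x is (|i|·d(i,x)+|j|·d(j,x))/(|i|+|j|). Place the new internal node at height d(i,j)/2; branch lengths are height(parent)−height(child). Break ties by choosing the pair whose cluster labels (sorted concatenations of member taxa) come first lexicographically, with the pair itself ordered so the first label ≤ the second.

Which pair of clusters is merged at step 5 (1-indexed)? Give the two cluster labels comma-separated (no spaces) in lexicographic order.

BC,H

iteration 1: select T,U (d=1); attach at lengths (1/2, 1/2); label the merged cluster TU
  updated: d(A,TU)=7/2, d(B,TU)=11, d(C,TU)=10, d(D,TU)=25/2, d(H,TU)=11, d(TU,Z)=12
iteration 2: select B,C (d=2); attach at lengths (1, 1); label the merged cluster BC
  updated: d(A,BC)=21/2, d(BC,D)=23/2, d(BC,H)=19/2, d(BC,TU)=21/2, d(BC,Z)=15
iteration 3: select A,TU (d=7/2); attach at lengths (7/4, 5/4); label the merged cluster ATU
  updated: d(ATU,BC)=21/2, d(ATU,D)=34/3, d(ATU,H)=10, d(ATU,Z)=35/3
iteration 4: select D,Z (d=9); attach at lengths (9/2, 9/2); label the merged cluster DZ
  updated: d(ATU,DZ)=23/2, d(BC,DZ)=53/4, d(DZ,H)=37/2
iteration 5: select BC,H (d=19/2); attach at lengths (15/4, 19/4); label the merged cluster BCH
  updated: d(ATU,BCH)=31/3, d(BCH,DZ)=15
iteration 6: select ATU,BCH (d=31/3); attach at lengths (41/12, 5/12); label the merged cluster ABCHTU
  updated: d(ABCHTU,DZ)=53/4
iteration 7: select ABCHTU,DZ (d=53/4); attach at lengths (35/24, 17/8); label the merged cluster ABCDHTUZ
final tree: (((A:7/4,(T:1/2,U:1/2):5/4):41/12,((B:1,C:1):15/4,H:19/4):5/12):35/24,(D:9/2,Z:9/2):17/8)
total length: 371/12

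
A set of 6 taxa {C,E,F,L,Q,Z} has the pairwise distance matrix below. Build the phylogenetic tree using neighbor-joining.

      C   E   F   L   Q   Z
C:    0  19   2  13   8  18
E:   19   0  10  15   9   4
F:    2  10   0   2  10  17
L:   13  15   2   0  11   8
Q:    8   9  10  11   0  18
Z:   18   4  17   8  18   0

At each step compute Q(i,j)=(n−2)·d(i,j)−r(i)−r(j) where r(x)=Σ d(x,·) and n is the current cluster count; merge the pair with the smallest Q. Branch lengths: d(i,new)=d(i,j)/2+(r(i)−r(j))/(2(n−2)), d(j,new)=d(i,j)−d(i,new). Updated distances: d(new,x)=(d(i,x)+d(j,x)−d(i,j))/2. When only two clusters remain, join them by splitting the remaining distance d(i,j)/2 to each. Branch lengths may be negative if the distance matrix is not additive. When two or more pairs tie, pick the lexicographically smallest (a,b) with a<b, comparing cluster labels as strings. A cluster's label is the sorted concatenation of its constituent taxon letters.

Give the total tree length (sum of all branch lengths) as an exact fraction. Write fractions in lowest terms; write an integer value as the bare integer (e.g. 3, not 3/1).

101/4

iteration 1: select E,Z (d=4, Q=-106); attach at lengths (1, 3); label the merged cluster EZ
  updated: d(C,EZ)=33/2, d(EZ,F)=23/2, d(EZ,L)=19/2, d(EZ,Q)=23/2
iteration 2: select C,F (d=2, Q=-59); attach at lengths (10/3, -4/3); label the merged cluster CF
  updated: d(CF,EZ)=13, d(CF,L)=13/2, d(CF,Q)=8
iteration 3: select CF,Q (d=8, Q=-42); attach at lengths (13/4, 19/4); label the merged cluster CFQ
  updated: d(CFQ,EZ)=33/4, d(CFQ,L)=19/4
iteration 4: select CFQ,EZ (d=33/4, Q=-45/2); attach at lengths (7/4, 13/2); label the merged cluster CEFQZ
  updated: d(CEFQZ,L)=3
iteration 5: select CEFQZ,L (d=3); attach at lengths (3/2, 3/2); label the merged cluster CEFLQZ
final tree: ((((C:10/3,F:-4/3):13/4,Q:19/4):7/4,(E:1,Z:3):13/2):3/2,L:3/2)
total length: 101/4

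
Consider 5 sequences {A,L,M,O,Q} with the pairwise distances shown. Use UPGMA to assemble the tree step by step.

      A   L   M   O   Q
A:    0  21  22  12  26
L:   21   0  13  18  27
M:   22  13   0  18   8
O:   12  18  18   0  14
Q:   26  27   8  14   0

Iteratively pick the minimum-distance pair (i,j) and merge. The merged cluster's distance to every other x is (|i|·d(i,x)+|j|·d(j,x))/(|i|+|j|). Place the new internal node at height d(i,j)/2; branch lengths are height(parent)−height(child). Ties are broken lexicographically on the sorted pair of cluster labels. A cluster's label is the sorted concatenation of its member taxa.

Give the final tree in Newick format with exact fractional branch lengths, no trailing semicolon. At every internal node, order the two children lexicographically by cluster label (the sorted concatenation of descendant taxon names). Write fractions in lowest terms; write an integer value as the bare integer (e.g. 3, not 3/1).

1. join M+Q (d=8) ⇒ MQ; edges |M|=4, |Q|=4
  updated: d(A,MQ)=24, d(L,MQ)=20, d(MQ,O)=16
2. join A+O (d=12) ⇒ AO; edges |A|=6, |O|=6
  updated: d(AO,L)=39/2, d(AO,MQ)=20
3. join AO+L (d=39/2) ⇒ ALO; edges |AO|=15/4, |L|=39/4
  updated: d(ALO,MQ)=20
4. join ALO+MQ (d=20) ⇒ ALMOQ; edges |ALO|=1/4, |MQ|=6
final tree: (((A:6,O:6):15/4,L:39/4):1/4,(M:4,Q:4):6)
total length: 159/4

(((A:6,O:6):15/4,L:39/4):1/4,(M:4,Q:4):6)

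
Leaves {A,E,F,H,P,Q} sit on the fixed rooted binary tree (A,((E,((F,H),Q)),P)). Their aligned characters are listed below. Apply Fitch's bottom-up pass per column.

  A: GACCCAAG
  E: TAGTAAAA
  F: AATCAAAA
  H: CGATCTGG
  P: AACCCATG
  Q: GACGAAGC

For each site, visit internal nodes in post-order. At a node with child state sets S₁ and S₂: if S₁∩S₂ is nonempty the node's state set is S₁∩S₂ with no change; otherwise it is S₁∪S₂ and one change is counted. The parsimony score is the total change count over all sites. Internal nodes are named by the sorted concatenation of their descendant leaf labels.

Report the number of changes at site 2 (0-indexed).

3

site 0, node FH: F={A} ∪ H={C} → {A,C} (+1)
site 0, node FHQ: FH={A,C} ∪ Q={G} → {A,C,G} (+1)
site 0, node EFHQ: E={T} ∪ FHQ={A,C,G} → {A,C,G,T} (+1)
site 0, node EFHPQ: EFHQ={A,C,G,T} ∩ P={A} → {A} (+0)
site 0, node AEFHPQ: A={G} ∪ EFHPQ={A} → {A,G} (+1)
site 1, node FH: F={A} ∪ H={G} → {A,G} (+1)
site 1, node FHQ: FH={A,G} ∩ Q={A} → {A} (+0)
site 1, node EFHQ: E={A} ∩ FHQ={A} → {A} (+0)
site 1, node EFHPQ: EFHQ={A} ∩ P={A} → {A} (+0)
site 1, node AEFHPQ: A={A} ∩ EFHPQ={A} → {A} (+0)
site 2, node FH: F={T} ∪ H={A} → {A,T} (+1)
site 2, node FHQ: FH={A,T} ∪ Q={C} → {A,C,T} (+1)
site 2, node EFHQ: E={G} ∪ FHQ={A,C,T} → {A,C,G,T} (+1)
site 2, node EFHPQ: EFHQ={A,C,G,T} ∩ P={C} → {C} (+0)
site 2, node AEFHPQ: A={C} ∩ EFHPQ={C} → {C} (+0)
site 3, node FH: F={C} ∪ H={T} → {C,T} (+1)
site 3, node FHQ: FH={C,T} ∪ Q={G} → {C,G,T} (+1)
site 3, node EFHQ: E={T} ∩ FHQ={C,G,T} → {T} (+0)
site 3, node EFHPQ: EFHQ={T} ∪ P={C} → {C,T} (+1)
site 3, node AEFHPQ: A={C} ∩ EFHPQ={C,T} → {C} (+0)
site 4, node FH: F={A} ∪ H={C} → {A,C} (+1)
site 4, node FHQ: FH={A,C} ∩ Q={A} → {A} (+0)
site 4, node EFHQ: E={A} ∩ FHQ={A} → {A} (+0)
site 4, node EFHPQ: EFHQ={A} ∪ P={C} → {A,C} (+1)
site 4, node AEFHPQ: A={C} ∩ EFHPQ={A,C} → {C} (+0)
site 5, node FH: F={A} ∪ H={T} → {A,T} (+1)
site 5, node FHQ: FH={A,T} ∩ Q={A} → {A} (+0)
site 5, node EFHQ: E={A} ∩ FHQ={A} → {A} (+0)
site 5, node EFHPQ: EFHQ={A} ∩ P={A} → {A} (+0)
site 5, node AEFHPQ: A={A} ∩ EFHPQ={A} → {A} (+0)
site 6, node FH: F={A} ∪ H={G} → {A,G} (+1)
site 6, node FHQ: FH={A,G} ∩ Q={G} → {G} (+0)
site 6, node EFHQ: E={A} ∪ FHQ={G} → {A,G} (+1)
site 6, node EFHPQ: EFHQ={A,G} ∪ P={T} → {A,G,T} (+1)
site 6, node AEFHPQ: A={A} ∩ EFHPQ={A,G,T} → {A} (+0)
site 7, node FH: F={A} ∪ H={G} → {A,G} (+1)
site 7, node FHQ: FH={A,G} ∪ Q={C} → {A,C,G} (+1)
site 7, node EFHQ: E={A} ∩ FHQ={A,C,G} → {A} (+0)
site 7, node EFHPQ: EFHQ={A} ∪ P={G} → {A,G} (+1)
site 7, node AEFHPQ: A={G} ∩ EFHPQ={A,G} → {G} (+0)
per-site changes: [4, 1, 3, 3, 2, 1, 3, 3]; total = 20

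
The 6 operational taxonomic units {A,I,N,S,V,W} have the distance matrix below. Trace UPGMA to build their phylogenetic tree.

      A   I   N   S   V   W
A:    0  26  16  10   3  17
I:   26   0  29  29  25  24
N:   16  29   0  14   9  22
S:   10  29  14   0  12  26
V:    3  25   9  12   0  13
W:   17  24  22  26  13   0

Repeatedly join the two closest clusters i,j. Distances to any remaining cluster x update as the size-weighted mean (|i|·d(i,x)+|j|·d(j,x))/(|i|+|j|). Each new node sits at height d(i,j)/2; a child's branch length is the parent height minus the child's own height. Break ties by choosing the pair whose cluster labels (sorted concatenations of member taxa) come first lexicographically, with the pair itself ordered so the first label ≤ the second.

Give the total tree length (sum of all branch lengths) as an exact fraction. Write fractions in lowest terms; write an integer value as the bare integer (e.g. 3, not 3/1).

step 1: merge (A,V) at d=3; branch lengths A→3/2, V→3/2; new cluster AV
  updated: d(AV,I)=51/2, d(AV,N)=25/2, d(AV,S)=11, d(AV,W)=15
step 2: merge (AV,S) at d=11; branch lengths AV→4, S→11/2; new cluster ASV
  updated: d(ASV,I)=80/3, d(ASV,N)=13, d(ASV,W)=56/3
step 3: merge (ASV,N) at d=13; branch lengths ASV→1, N→13/2; new cluster ANSV
  updated: d(ANSV,I)=109/4, d(ANSV,W)=39/2
step 4: merge (ANSV,W) at d=39/2; branch lengths ANSV→13/4, W→39/4; new cluster ANSVW
  updated: d(ANSVW,I)=133/5
step 5: merge (ANSVW,I) at d=133/5; branch lengths ANSVW→71/20, I→133/10; new cluster AINSVW
final tree: (((((A:3/2,V:3/2):4,S:11/2):1,N:13/2):13/4,W:39/4):71/20,I:133/10)
total length: 997/20

997/20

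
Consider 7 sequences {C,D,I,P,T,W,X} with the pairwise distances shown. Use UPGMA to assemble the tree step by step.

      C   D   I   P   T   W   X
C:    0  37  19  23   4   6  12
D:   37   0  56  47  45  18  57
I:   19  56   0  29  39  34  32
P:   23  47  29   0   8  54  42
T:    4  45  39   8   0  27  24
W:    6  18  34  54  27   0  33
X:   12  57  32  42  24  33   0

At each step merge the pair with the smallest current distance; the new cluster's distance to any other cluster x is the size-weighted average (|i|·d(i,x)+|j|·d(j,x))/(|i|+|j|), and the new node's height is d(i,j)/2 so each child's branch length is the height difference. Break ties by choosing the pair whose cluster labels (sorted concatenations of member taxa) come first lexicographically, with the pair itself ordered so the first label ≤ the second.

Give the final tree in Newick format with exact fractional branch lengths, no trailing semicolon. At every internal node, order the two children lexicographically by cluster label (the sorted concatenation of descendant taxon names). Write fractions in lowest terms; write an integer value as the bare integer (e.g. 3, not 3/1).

(((((C:2,T:2):23/4,P:31/4):21/4,X:13):15/8,I:119/8):197/40,(D:9,W:9):54/5)

step 1: merge (C,T) at d=4; branch lengths C→2, T→2; new cluster CT
  updated: d(CT,D)=41, d(CT,I)=29, d(CT,P)=31/2, d(CT,W)=33/2, d(CT,X)=18
step 2: merge (CT,P) at d=31/2; branch lengths CT→23/4, P→31/4; new cluster CPT
  updated: d(CPT,D)=43, d(CPT,I)=29, d(CPT,W)=29, d(CPT,X)=26
step 3: merge (D,W) at d=18; branch lengths D→9, W→9; new cluster DW
  updated: d(CPT,DW)=36, d(DW,I)=45, d(DW,X)=45
step 4: merge (CPT,X) at d=26; branch lengths CPT→21/4, X→13; new cluster CPTX
  updated: d(CPTX,DW)=153/4, d(CPTX,I)=119/4
step 5: merge (CPTX,I) at d=119/4; branch lengths CPTX→15/8, I→119/8; new cluster CIPTX
  updated: d(CIPTX,DW)=198/5
step 6: merge (CIPTX,DW) at d=198/5; branch lengths CIPTX→197/40, DW→54/5; new cluster CDIPTWX
final tree: (((((C:2,T:2):23/4,P:31/4):21/4,X:13):15/8,I:119/8):197/40,(D:9,W:9):54/5)
total length: 3449/40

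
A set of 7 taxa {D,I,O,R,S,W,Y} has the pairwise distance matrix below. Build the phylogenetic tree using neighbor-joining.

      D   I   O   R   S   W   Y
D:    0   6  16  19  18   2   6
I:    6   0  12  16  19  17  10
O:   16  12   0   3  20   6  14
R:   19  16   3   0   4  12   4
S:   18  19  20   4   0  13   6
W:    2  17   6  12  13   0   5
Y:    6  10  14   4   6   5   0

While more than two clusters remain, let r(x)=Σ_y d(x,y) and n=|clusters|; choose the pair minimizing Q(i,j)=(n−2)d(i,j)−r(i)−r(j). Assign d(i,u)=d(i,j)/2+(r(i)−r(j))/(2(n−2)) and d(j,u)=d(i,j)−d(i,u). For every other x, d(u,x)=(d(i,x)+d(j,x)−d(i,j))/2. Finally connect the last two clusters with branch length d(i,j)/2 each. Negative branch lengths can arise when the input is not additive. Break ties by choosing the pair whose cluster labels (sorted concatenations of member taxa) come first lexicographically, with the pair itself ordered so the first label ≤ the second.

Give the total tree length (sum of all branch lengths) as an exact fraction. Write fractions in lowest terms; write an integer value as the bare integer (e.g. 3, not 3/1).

113/4

1. join R+S (d=4, Q=-118) ⇒ RS; edges |R|=-1/5, |S|=21/5
  updated: d(D,RS)=33/2, d(I,RS)=31/2, d(O,RS)=19/2, d(RS,W)=21/2, d(RS,Y)=3
2. join D+I (d=6, Q=-83) ⇒ DI; edges |D|=5/4, |I|=19/4
  updated: d(DI,O)=11, d(DI,RS)=13, d(DI,W)=13/2, d(DI,Y)=5
3. join RS+Y (d=3, Q=-54) ⇒ RSY; edges |RS|=3, |Y|=0
  updated: d(DI,RSY)=15/2, d(O,RSY)=41/4, d(RSY,W)=25/4
4. join DI+RSY (d=15/2, Q=-34) ⇒ DIRSY; edges |DI|=4, |RSY|=7/2
  updated: d(DIRSY,O)=55/8, d(DIRSY,W)=21/8
5. join DIRSY+O (d=55/8, Q=-31/2) ⇒ DIORSY; edges |DIRSY|=7/4, |O|=41/8
  updated: d(DIORSY,W)=7/8
6. join DIORSY+W (d=7/8) ⇒ DIORSWY; edges |DIORSY|=7/16, |W|=7/16
final tree: ((((D:5/4,I:19/4):4,((R:-1/5,S:21/5):3,Y:0):7/2):7/4,O:41/8):7/16,W:7/16)
total length: 113/4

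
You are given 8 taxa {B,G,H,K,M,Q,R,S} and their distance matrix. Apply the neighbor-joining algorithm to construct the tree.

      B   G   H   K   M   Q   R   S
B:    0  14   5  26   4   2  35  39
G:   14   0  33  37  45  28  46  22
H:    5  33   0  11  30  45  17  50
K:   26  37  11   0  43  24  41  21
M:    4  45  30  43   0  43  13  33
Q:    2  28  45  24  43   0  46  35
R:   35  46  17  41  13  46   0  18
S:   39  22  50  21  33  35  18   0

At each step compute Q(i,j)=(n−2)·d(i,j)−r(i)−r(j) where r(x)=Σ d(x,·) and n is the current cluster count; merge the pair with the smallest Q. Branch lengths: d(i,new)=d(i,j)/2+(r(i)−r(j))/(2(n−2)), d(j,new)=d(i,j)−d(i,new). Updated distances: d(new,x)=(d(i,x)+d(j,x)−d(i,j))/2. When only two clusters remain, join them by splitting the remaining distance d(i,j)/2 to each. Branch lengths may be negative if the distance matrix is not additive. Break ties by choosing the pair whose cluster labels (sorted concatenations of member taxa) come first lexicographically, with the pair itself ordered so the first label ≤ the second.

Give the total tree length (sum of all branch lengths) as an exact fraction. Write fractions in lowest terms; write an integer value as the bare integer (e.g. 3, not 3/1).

683/8

1. join M+R (d=13, Q=-349) ⇒ MR; edges |M|=73/12, |R|=83/12
  updated: d(B,MR)=13, d(G,MR)=39, d(H,MR)=17, d(K,MR)=71/2, d(MR,Q)=38, d(MR,S)=19
2. join B+Q (d=2, Q=-261) ⇒ BQ; edges |B|=-63/10, |Q|=83/10
  updated: d(BQ,G)=20, d(BQ,H)=24, d(BQ,K)=24, d(BQ,MR)=49/2, d(BQ,S)=36
3. join H+K (d=11, Q=-439/2) ⇒ HK; edges |H|=101/16, |K|=75/16
  updated: d(BQ,HK)=37/2, d(G,HK)=59/2, d(HK,MR)=83/4, d(HK,S)=30
4. join MR+S (d=19, Q=-613/4) ⇒ MRS; edges |MR|=71/8, |S|=81/8
  updated: d(BQ,MRS)=83/4, d(G,MRS)=21, d(HK,MRS)=127/8
5. join BQ+G (d=20, Q=-359/4) ⇒ BGQ; edges |BQ|=115/16, |G|=205/16
  updated: d(BGQ,HK)=14, d(BGQ,MRS)=87/8
6. join BGQ+HK (d=14, Q=-163/4) ⇒ BGHKQ; edges |BGQ|=9/2, |HK|=19/2
  updated: d(BGHKQ,MRS)=51/8
7. join BGHKQ+MRS (d=51/8) ⇒ BGHKMQRS; edges |BGHKQ|=51/16, |MRS|=51/16
final tree: ((((B:-63/10,Q:83/10):115/16,G:205/16):9/2,(H:101/16,K:75/16):19/2):51/16,((M:73/12,R:83/12):71/8,S:81/8):51/16)
total length: 683/8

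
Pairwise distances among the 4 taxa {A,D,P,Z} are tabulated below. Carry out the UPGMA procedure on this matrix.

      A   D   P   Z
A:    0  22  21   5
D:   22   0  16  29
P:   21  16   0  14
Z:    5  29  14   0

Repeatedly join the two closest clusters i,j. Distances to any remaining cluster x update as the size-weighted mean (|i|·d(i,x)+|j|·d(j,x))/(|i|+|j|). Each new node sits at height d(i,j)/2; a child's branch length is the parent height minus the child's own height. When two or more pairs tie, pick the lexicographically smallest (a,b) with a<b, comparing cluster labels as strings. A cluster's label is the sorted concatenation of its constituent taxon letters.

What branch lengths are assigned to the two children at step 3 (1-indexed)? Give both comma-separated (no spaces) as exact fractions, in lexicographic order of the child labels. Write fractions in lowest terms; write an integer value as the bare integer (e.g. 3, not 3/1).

33/4,11/4

1. join A+Z (d=5) ⇒ AZ; edges |A|=5/2, |Z|=5/2
  updated: d(AZ,D)=51/2, d(AZ,P)=35/2
2. join D+P (d=16) ⇒ DP; edges |D|=8, |P|=8
  updated: d(AZ,DP)=43/2
3. join AZ+DP (d=43/2) ⇒ ADPZ; edges |AZ|=33/4, |DP|=11/4
final tree: ((A:5/2,Z:5/2):33/4,(D:8,P:8):11/4)
total length: 32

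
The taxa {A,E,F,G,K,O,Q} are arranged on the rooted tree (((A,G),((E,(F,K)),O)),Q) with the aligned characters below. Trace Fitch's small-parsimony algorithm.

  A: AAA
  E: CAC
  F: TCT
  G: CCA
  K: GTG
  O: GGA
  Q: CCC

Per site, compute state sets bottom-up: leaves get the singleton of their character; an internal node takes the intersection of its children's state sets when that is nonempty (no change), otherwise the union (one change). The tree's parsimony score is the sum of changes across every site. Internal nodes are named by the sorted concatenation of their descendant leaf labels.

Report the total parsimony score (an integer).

12

AG@0: {A} ∪ {C} = {A,C} (union, +1)
FK@0: {T} ∪ {G} = {G,T} (union, +1)
EFK@0: {C} ∪ {G,T} = {C,G,T} (union, +1)
EFKO@0: {C,G,T} ∩ {G} = {G} (intersection, +0)
AEFGKO@0: {A,C} ∪ {G} = {A,C,G} (union, +1)
AEFGKOQ@0: {A,C,G} ∩ {C} = {C} (intersection, +0)
AG@1: {A} ∪ {C} = {A,C} (union, +1)
FK@1: {C} ∪ {T} = {C,T} (union, +1)
EFK@1: {A} ∪ {C,T} = {A,C,T} (union, +1)
EFKO@1: {A,C,T} ∪ {G} = {A,C,G,T} (union, +1)
AEFGKO@1: {A,C} ∩ {A,C,G,T} = {A,C} (intersection, +0)
AEFGKOQ@1: {A,C} ∩ {C} = {C} (intersection, +0)
AG@2: {A} ∩ {A} = {A} (intersection, +0)
FK@2: {T} ∪ {G} = {G,T} (union, +1)
EFK@2: {C} ∪ {G,T} = {C,G,T} (union, +1)
EFKO@2: {C,G,T} ∪ {A} = {A,C,G,T} (union, +1)
AEFGKO@2: {A} ∩ {A,C,G,T} = {A} (intersection, +0)
AEFGKOQ@2: {A} ∪ {C} = {A,C} (union, +1)
per-site changes: [4, 4, 4]; total = 12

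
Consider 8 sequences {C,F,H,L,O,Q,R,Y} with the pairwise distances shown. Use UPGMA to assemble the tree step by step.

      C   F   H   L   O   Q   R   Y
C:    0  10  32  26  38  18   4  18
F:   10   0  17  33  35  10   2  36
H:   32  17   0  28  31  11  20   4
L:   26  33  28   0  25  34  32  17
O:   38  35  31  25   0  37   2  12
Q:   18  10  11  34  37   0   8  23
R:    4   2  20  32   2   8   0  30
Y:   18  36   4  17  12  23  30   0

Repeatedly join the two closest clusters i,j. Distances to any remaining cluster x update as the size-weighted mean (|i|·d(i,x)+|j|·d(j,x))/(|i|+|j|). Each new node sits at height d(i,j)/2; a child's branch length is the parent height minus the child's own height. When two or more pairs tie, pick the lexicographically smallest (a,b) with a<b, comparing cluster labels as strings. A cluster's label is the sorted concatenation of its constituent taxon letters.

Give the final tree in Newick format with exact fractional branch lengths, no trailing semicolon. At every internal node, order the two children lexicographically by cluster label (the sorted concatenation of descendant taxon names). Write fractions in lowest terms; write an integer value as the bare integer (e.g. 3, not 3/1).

(((C:7/2,(F:1,R:1):5/2):5/2,Q:6):29/4,(((H:2,Y:2):35/4,O:43/4):11/12,L:35/3):19/12)

1. join F+R (d=2) ⇒ FR; edges |F|=1, |R|=1
  updated: d(C,FR)=7, d(FR,H)=37/2, d(FR,L)=65/2, d(FR,O)=37/2, d(FR,Q)=9, d(FR,Y)=33
2. join H+Y (d=4) ⇒ HY; edges |H|=2, |Y|=2
  updated: d(C,HY)=25, d(FR,HY)=103/4, d(HY,L)=45/2, d(HY,O)=43/2, d(HY,Q)=17
3. join C+FR (d=7) ⇒ CFR; edges |C|=7/2, |FR|=5/2
  updated: d(CFR,HY)=51/2, d(CFR,L)=91/3, d(CFR,O)=25, d(CFR,Q)=12
4. join CFR+Q (d=12) ⇒ CFQR; edges |CFR|=5/2, |Q|=6
  updated: d(CFQR,HY)=187/8, d(CFQR,L)=125/4, d(CFQR,O)=28
5. join HY+O (d=43/2) ⇒ HOY; edges |HY|=35/4, |O|=43/4
  updated: d(CFQR,HOY)=299/12, d(HOY,L)=70/3
6. join HOY+L (d=70/3) ⇒ HLOY; edges |HOY|=11/12, |L|=35/3
  updated: d(CFQR,HLOY)=53/2
7. join CFQR+HLOY (d=53/2) ⇒ CFHLOQRY; edges |CFQR|=29/4, |HLOY|=19/12
final tree: (((C:7/2,(F:1,R:1):5/2):5/2,Q:6):29/4,(((H:2,Y:2):35/4,O:43/4):11/12,L:35/3):19/12)
total length: 737/12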